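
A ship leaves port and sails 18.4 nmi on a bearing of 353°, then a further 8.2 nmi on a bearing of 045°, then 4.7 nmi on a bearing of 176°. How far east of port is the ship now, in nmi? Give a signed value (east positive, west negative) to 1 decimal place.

Leg 1 (353°, 18.4 nmi): east 18.4 sin 353° = -2.24, north 18.4 cos 353° = 18.26
Leg 2 (045°, 8.2 nmi): east 8.2 sin 45° = 5.80, north 8.2 cos 45° = 5.80
Leg 3 (176°, 4.7 nmi): east 4.7 sin 176° = 0.33, north 4.7 cos 176° = -4.69
Net east component: 3.88 nmi.

3.9 nmi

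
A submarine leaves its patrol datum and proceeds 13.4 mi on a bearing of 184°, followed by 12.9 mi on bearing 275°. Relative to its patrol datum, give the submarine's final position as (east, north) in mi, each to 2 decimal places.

Leg 1 (184°, 13.4 mi): east 13.4 sin 184° = -0.93, north 13.4 cos 184° = -13.37
Leg 2 (275°, 12.9 mi): east 12.9 sin 275° = -12.85, north 12.9 cos 275° = 1.12
Summing: -13.79 mi east, -12.24 mi north → (-13.79, -12.24).

(-13.79, -12.24)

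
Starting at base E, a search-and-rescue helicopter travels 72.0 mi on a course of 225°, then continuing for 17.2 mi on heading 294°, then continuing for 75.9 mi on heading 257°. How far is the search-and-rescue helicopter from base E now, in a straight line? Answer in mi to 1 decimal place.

Leg 1 (225°, 72.0 mi): east 72.0 sin 225° = -50.91, north 72.0 cos 225° = -50.91
Leg 2 (294°, 17.2 mi): east 17.2 sin 294° = -15.71, north 17.2 cos 294° = 7.00
Leg 3 (257°, 75.9 mi): east 75.9 sin 257° = -73.95, north 75.9 cos 257° = -17.07
Net: -140.58 east, -60.99 north. Distance = √((-140.58)² + (-60.99)²) = 153.239 mi.

153.2 mi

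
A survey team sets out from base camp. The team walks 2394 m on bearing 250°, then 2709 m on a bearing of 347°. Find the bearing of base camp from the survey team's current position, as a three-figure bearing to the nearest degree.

122°

Leg 1 (250°, 2394 m): east 2394 sin 250° = -2249.62, north 2394 cos 250° = -818.80
Leg 2 (347°, 2709 m): east 2709 sin 347° = -609.39, north 2709 cos 347° = 2639.57
Net displacement: -2859.02 east, 1820.77 north. Direction back to start is (2859.02, -1820.77): bearing = atan2(2859.02, -1820.77) mod 360° = 122.49° ≈ 122°.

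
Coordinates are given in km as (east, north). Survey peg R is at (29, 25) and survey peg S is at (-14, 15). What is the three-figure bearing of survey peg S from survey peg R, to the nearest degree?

257°

Δeast = -14 − 29 = -43.00; Δnorth = 15 − 25 = -10.00.
Bearing = atan2(Δeast, Δnorth) mod 360° = 256.91° ≈ 257°.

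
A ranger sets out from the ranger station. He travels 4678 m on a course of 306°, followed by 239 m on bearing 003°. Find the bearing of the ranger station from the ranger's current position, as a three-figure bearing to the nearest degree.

Leg 1 (306°, 4678 m): east 4678 sin 306° = -3784.58, north 4678 cos 306° = 2749.66
Leg 2 (003°, 239 m): east 239 sin 3° = 12.51, north 239 cos 3° = 238.67
Net displacement: -3772.07 east, 2988.33 north. Direction back to start is (3772.07, -2988.33): bearing = atan2(3772.07, -2988.33) mod 360° = 128.39° ≈ 128°.

128°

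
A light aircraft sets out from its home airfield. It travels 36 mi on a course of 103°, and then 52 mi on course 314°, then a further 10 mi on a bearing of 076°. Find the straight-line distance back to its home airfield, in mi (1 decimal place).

31.3 mi

Leg 1 (103°, 36 mi): east 36 sin 103° = 35.08, north 36 cos 103° = -8.10
Leg 2 (314°, 52 mi): east 52 sin 314° = -37.41, north 52 cos 314° = 36.12
Leg 3 (076°, 10 mi): east 10 sin 76° = 9.70, north 10 cos 76° = 2.42
Net: 7.37 east, 30.44 north. Distance = √((7.37)² + (30.44)²) = 31.324 mi.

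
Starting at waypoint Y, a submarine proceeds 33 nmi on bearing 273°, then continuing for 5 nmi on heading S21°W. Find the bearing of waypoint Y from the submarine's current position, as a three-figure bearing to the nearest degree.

085°

Leg 1 (273°, 33 nmi): east 33 sin 273° = -32.95, north 33 cos 273° = 1.73
Leg 2 (S21°W, 5 nmi): east 5 sin 201° = -1.79, north 5 cos 201° = -4.67
Net displacement: -34.75 east, -2.94 north. Direction back to start is (34.75, 2.94): bearing = atan2(34.75, 2.94) mod 360° = 85.16° ≈ 085°.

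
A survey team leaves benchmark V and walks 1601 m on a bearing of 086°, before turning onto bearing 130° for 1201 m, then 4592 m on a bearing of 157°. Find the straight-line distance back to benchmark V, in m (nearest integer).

Leg 1 (086°, 1601 m): east 1601 sin 86° = 1597.10, north 1601 cos 86° = 111.68
Leg 2 (130°, 1201 m): east 1201 sin 130° = 920.02, north 1201 cos 130° = -771.99
Leg 3 (157°, 4592 m): east 4592 sin 157° = 1794.24, north 4592 cos 157° = -4226.96
Net: 4311.36 east, -4887.27 north. Distance = √((4311.36)² + (-4887.27)²) = 6517.144 m.

6517 m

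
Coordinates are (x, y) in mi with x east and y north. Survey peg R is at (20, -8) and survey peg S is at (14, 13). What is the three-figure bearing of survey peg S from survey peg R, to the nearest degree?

344°

Δeast = 14 − 20 = -6.00; Δnorth = 13 − -8 = 21.00.
Bearing = atan2(Δeast, Δnorth) mod 360° = 344.05° ≈ 344°.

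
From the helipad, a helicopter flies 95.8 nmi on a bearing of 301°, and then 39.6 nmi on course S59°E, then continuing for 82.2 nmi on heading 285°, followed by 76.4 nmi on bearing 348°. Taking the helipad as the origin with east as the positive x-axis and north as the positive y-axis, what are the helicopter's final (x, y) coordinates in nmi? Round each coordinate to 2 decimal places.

Leg 1 (301°, 95.8 nmi): east 95.8 sin 301° = -82.12, north 95.8 cos 301° = 49.34
Leg 2 (S59°E, 39.6 nmi): east 39.6 sin 121° = 33.94, north 39.6 cos 121° = -20.40
Leg 3 (285°, 82.2 nmi): east 82.2 sin 285° = -79.40, north 82.2 cos 285° = 21.27
Leg 4 (348°, 76.4 nmi): east 76.4 sin 348° = -15.88, north 76.4 cos 348° = 74.73
Summing: -143.46 nmi east, 124.95 nmi north → (-143.46, 124.95).

(-143.46, 124.95)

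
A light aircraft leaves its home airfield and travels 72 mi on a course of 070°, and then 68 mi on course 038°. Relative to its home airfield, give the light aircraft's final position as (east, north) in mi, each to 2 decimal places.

Leg 1 (070°, 72 mi): east 72 sin 70° = 67.66, north 72 cos 70° = 24.63
Leg 2 (038°, 68 mi): east 68 sin 38° = 41.86, north 68 cos 38° = 53.58
Summing: 109.52 mi east, 78.21 mi north → (109.52, 78.21).

(109.52, 78.21)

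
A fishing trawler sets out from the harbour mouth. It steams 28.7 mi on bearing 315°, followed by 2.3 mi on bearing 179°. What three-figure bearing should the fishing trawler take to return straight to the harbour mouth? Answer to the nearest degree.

Leg 1 (315°, 28.7 mi): east 28.7 sin 315° = -20.29, north 28.7 cos 315° = 20.29
Leg 2 (179°, 2.3 mi): east 2.3 sin 179° = 0.04, north 2.3 cos 179° = -2.30
Net displacement: -20.25 east, 17.99 north. Direction back to start is (20.25, -17.99): bearing = atan2(20.25, -17.99) mod 360° = 131.62° ≈ 132°.

132°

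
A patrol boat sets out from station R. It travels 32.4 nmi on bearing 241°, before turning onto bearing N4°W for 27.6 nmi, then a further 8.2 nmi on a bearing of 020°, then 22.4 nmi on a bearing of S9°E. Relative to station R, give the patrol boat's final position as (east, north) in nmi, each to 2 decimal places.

Leg 1 (241°, 32.4 nmi): east 32.4 sin 241° = -28.34, north 32.4 cos 241° = -15.71
Leg 2 (N4°W, 27.6 nmi): east 27.6 sin 356° = -1.93, north 27.6 cos 356° = 27.53
Leg 3 (020°, 8.2 nmi): east 8.2 sin 20° = 2.80, north 8.2 cos 20° = 7.71
Leg 4 (S9°E, 22.4 nmi): east 22.4 sin 171° = 3.50, north 22.4 cos 171° = -22.12
Summing: -23.95 nmi east, -2.59 nmi north → (-23.95, -2.59).

(-23.95, -2.59)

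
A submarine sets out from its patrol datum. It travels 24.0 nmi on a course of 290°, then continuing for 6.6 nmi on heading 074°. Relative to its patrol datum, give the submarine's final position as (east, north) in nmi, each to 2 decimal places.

Leg 1 (290°, 24.0 nmi): east 24.0 sin 290° = -22.55, north 24.0 cos 290° = 8.21
Leg 2 (074°, 6.6 nmi): east 6.6 sin 74° = 6.34, north 6.6 cos 74° = 1.82
Summing: -16.21 nmi east, 10.03 nmi north → (-16.21, 10.03).

(-16.21, 10.03)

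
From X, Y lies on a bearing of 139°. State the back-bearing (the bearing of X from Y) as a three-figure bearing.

Back-bearing = 139° + 180° = 319°.

319°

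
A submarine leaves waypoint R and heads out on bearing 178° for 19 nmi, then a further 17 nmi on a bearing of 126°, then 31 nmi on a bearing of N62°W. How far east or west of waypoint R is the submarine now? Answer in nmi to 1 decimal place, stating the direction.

Leg 1 (178°, 19 nmi): east 19 sin 178° = 0.66, north 19 cos 178° = -18.99
Leg 2 (126°, 17 nmi): east 17 sin 126° = 13.75, north 17 cos 126° = -9.99
Leg 3 (N62°W, 31 nmi): east 31 sin 298° = -27.37, north 31 cos 298° = 14.55
Net east component: -12.95 nmi.

13.0 nmi west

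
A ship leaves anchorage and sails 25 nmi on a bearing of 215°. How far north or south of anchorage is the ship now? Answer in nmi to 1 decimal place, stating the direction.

20.5 nmi south

Leg 1 (215°, 25 nmi): east 25 sin 215° = -14.34, north 25 cos 215° = -20.48
Net north component: -20.48 nmi.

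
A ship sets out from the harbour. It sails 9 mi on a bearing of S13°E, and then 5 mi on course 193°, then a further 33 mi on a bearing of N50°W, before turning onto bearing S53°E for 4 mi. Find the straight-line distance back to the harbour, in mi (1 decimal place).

21.8 mi

Leg 1 (S13°E, 9 mi): east 9 sin 167° = 2.02, north 9 cos 167° = -8.77
Leg 2 (193°, 5 mi): east 5 sin 193° = -1.12, north 5 cos 193° = -4.87
Leg 3 (N50°W, 33 mi): east 33 sin 310° = -25.28, north 33 cos 310° = 21.21
Leg 4 (S53°E, 4 mi): east 4 sin 127° = 3.19, north 4 cos 127° = -2.41
Net: -21.19 east, 5.16 north. Distance = √((-21.19)² + (5.16)²) = 21.805 mi.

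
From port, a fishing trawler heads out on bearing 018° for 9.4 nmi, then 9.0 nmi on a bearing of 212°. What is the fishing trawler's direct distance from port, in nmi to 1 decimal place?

2.3 nmi

Leg 1 (018°, 9.4 nmi): east 9.4 sin 18° = 2.90, north 9.4 cos 18° = 8.94
Leg 2 (212°, 9.0 nmi): east 9.0 sin 212° = -4.77, north 9.0 cos 212° = -7.63
Net: -1.86 east, 1.31 north. Distance = √((-1.86)² + (1.31)²) = 2.277 nmi.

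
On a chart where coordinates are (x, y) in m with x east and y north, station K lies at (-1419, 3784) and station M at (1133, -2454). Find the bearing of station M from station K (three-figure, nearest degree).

158°

Δeast = 1133 − -1419 = 2552.00; Δnorth = -2454 − 3784 = -6238.00.
Bearing = atan2(Δeast, Δnorth) mod 360° = 157.75° ≈ 158°.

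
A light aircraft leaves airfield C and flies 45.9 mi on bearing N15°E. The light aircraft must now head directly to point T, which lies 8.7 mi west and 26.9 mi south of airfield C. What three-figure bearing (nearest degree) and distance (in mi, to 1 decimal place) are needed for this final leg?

Leg 1 (N15°E, 45.9 mi): east 45.9 sin 15° = 11.88, north 45.9 cos 15° = 44.34
Current position: (11.88, 44.34). Target: (-8.7, -26.9). Remaining: Δeast = -20.58, Δnorth = -71.24.
Bearing = atan2(-20.58, -71.24) mod 360° = 196.11°; distance = √((-20.58)² + (-71.24)²) = 74.149 mi.

196°, 74.1 mi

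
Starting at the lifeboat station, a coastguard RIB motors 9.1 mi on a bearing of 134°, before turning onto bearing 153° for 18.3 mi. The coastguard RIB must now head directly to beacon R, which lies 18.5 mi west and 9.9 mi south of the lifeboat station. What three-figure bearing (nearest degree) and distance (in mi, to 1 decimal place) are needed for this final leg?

291°, 35.7 mi

Leg 1 (134°, 9.1 mi): east 9.1 sin 134° = 6.55, north 9.1 cos 134° = -6.32
Leg 2 (153°, 18.3 mi): east 18.3 sin 153° = 8.31, north 18.3 cos 153° = -16.31
Current position: (14.85, -22.63). Target: (-18.5, -9.9). Remaining: Δeast = -33.35, Δnorth = 12.73.
Bearing = atan2(-33.35, 12.73) mod 360° = 290.89°; distance = √((-33.35)² + (12.73)²) = 35.700 mi.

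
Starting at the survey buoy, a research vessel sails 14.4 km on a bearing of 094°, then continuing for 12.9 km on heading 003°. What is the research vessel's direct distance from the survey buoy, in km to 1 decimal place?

19.2 km

Leg 1 (094°, 14.4 km): east 14.4 sin 94° = 14.36, north 14.4 cos 94° = -1.00
Leg 2 (003°, 12.9 km): east 12.9 sin 3° = 0.68, north 12.9 cos 3° = 12.88
Net: 15.04 east, 11.88 north. Distance = √((15.04)² + (11.88)²) = 19.165 km.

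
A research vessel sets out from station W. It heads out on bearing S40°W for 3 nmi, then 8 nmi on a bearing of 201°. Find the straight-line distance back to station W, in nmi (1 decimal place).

10.9 nmi

Leg 1 (S40°W, 3 nmi): east 3 sin 220° = -1.93, north 3 cos 220° = -2.30
Leg 2 (201°, 8 nmi): east 8 sin 201° = -2.87, north 8 cos 201° = -7.47
Net: -4.80 east, -9.77 north. Distance = √((-4.80)² + (-9.77)²) = 10.880 nmi.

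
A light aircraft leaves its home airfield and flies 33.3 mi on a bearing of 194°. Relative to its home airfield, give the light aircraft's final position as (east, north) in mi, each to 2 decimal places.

Leg 1 (194°, 33.3 mi): east 33.3 sin 194° = -8.06, north 33.3 cos 194° = -32.31
Summing: -8.06 mi east, -32.31 mi north → (-8.06, -32.31).

(-8.06, -32.31)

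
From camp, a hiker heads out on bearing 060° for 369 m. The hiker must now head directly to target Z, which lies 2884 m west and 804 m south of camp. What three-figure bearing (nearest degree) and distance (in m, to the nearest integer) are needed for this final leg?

Leg 1 (060°, 369 m): east 369 sin 60° = 319.56, north 369 cos 60° = 184.50
Current position: (319.56, 184.50). Target: (-2884, -804). Remaining: Δeast = -3203.56, Δnorth = -988.50.
Bearing = atan2(-3203.56, -988.50) mod 360° = 252.85°; distance = √((-3203.56)² + (-988.50)²) = 3352.604 m.

253°, 3353 m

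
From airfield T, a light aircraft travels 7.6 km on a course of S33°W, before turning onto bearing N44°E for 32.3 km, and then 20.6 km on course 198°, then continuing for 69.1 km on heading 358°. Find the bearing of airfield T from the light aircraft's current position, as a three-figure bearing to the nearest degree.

Leg 1 (S33°W, 7.6 km): east 7.6 sin 213° = -4.14, north 7.6 cos 213° = -6.37
Leg 2 (N44°E, 32.3 km): east 32.3 sin 44° = 22.44, north 32.3 cos 44° = 23.23
Leg 3 (198°, 20.6 km): east 20.6 sin 198° = -6.37, north 20.6 cos 198° = -19.59
Leg 4 (358°, 69.1 km): east 69.1 sin 358° = -2.41, north 69.1 cos 358° = 69.06
Net displacement: 9.52 east, 66.33 north. Direction back to start is (-9.52, -66.33): bearing = atan2(-9.52, -66.33) mod 360° = 188.17° ≈ 188°.

188°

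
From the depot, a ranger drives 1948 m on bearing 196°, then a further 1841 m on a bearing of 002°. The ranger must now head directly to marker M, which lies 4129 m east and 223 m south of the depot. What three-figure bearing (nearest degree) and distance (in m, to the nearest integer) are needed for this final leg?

Leg 1 (196°, 1948 m): east 1948 sin 196° = -536.94, north 1948 cos 196° = -1872.54
Leg 2 (002°, 1841 m): east 1841 sin 2° = 64.25, north 1841 cos 2° = 1839.88
Current position: (-472.69, -32.66). Target: (4129, -223). Remaining: Δeast = 4601.69, Δnorth = -190.34.
Bearing = atan2(4601.69, -190.34) mod 360° = 92.37°; distance = √((4601.69)² + (-190.34)²) = 4605.626 m.

092°, 4606 m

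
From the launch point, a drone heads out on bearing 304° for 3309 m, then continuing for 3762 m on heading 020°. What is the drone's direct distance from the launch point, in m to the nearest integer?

Leg 1 (304°, 3309 m): east 3309 sin 304° = -2743.29, north 3309 cos 304° = 1850.37
Leg 2 (020°, 3762 m): east 3762 sin 20° = 1286.68, north 3762 cos 20° = 3535.12
Net: -1456.61 east, 5385.49 north. Distance = √((-1456.61)² + (5385.49)²) = 5578.999 m.

5579 m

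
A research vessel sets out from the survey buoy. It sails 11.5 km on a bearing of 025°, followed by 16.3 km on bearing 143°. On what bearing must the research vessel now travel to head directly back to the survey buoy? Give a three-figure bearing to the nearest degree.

280°

Leg 1 (025°, 11.5 km): east 11.5 sin 25° = 4.86, north 11.5 cos 25° = 10.42
Leg 2 (143°, 16.3 km): east 16.3 sin 143° = 9.81, north 16.3 cos 143° = -13.02
Net displacement: 14.67 east, -2.60 north. Direction back to start is (-14.67, 2.60): bearing = atan2(-14.67, 2.60) mod 360° = 280.03° ≈ 280°.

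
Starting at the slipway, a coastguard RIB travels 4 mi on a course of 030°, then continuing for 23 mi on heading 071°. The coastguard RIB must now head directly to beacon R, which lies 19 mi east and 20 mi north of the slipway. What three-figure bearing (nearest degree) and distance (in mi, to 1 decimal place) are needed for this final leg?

332°, 10.2 mi

Leg 1 (030°, 4 mi): east 4 sin 30° = 2.00, north 4 cos 30° = 3.46
Leg 2 (071°, 23 mi): east 23 sin 71° = 21.75, north 23 cos 71° = 7.49
Current position: (23.75, 10.95). Target: (19, 20). Remaining: Δeast = -4.75, Δnorth = 9.05.
Bearing = atan2(-4.75, 9.05) mod 360° = 332.32°; distance = √((-4.75)² + (9.05)²) = 10.217 mi.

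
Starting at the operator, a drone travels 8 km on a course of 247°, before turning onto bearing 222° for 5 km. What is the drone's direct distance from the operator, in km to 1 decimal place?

12.7 km

Leg 1 (247°, 8 km): east 8 sin 247° = -7.36, north 8 cos 247° = -3.13
Leg 2 (222°, 5 km): east 5 sin 222° = -3.35, north 5 cos 222° = -3.72
Net: -10.71 east, -6.84 north. Distance = √((-10.71)² + (-6.84)²) = 12.708 km.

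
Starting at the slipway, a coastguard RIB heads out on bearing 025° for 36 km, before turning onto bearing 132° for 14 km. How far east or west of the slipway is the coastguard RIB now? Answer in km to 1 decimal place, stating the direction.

Leg 1 (025°, 36 km): east 36 sin 25° = 15.21, north 36 cos 25° = 32.63
Leg 2 (132°, 14 km): east 14 sin 132° = 10.40, north 14 cos 132° = -9.37
Net east component: 25.62 km.

25.6 km east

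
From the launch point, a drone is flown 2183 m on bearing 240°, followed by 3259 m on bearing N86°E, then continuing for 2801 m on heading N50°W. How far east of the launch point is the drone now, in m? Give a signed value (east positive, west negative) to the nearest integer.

-785 m

Leg 1 (240°, 2183 m): east 2183 sin 240° = -1890.53, north 2183 cos 240° = -1091.50
Leg 2 (N86°E, 3259 m): east 3259 sin 86° = 3251.06, north 3259 cos 86° = 227.34
Leg 3 (N50°W, 2801 m): east 2801 sin 310° = -2145.69, north 2801 cos 310° = 1800.45
Net east component: -785.16 m.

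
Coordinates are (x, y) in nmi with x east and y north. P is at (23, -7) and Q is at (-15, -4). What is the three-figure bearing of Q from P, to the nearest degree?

275°

Δeast = -15 − 23 = -38.00; Δnorth = -4 − -7 = 3.00.
Bearing = atan2(Δeast, Δnorth) mod 360° = 274.51° ≈ 275°.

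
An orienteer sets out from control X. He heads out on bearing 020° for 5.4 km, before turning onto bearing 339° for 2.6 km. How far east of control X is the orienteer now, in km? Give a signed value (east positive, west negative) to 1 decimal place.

Leg 1 (020°, 5.4 km): east 5.4 sin 20° = 1.85, north 5.4 cos 20° = 5.07
Leg 2 (339°, 2.6 km): east 2.6 sin 339° = -0.93, north 2.6 cos 339° = 2.43
Net east component: 0.92 km.

0.9 km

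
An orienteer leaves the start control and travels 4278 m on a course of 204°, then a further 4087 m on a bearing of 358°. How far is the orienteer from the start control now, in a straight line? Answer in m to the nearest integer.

1891 m

Leg 1 (204°, 4278 m): east 4278 sin 204° = -1740.02, north 4278 cos 204° = -3908.15
Leg 2 (358°, 4087 m): east 4087 sin 358° = -142.63, north 4087 cos 358° = 4084.51
Net: -1882.65 east, 176.36 north. Distance = √((-1882.65)² + (176.36)²) = 1890.896 m.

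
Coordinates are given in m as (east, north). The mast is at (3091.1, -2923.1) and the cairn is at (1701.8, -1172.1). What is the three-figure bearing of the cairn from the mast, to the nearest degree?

Δeast = 1701.8 − 3091.1 = -1389.30; Δnorth = -1172.1 − -2923.1 = 1751.00.
Bearing = atan2(Δeast, Δnorth) mod 360° = 321.57° ≈ 322°.

322°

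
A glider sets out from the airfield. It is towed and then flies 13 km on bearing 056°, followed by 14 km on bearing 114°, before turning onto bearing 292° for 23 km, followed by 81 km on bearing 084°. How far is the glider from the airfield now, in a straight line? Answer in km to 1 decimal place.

84.9 km

Leg 1 (056°, 13 km): east 13 sin 56° = 10.78, north 13 cos 56° = 7.27
Leg 2 (114°, 14 km): east 14 sin 114° = 12.79, north 14 cos 114° = -5.69
Leg 3 (292°, 23 km): east 23 sin 292° = -21.33, north 23 cos 292° = 8.62
Leg 4 (084°, 81 km): east 81 sin 84° = 80.56, north 81 cos 84° = 8.47
Net: 82.80 east, 18.66 north. Distance = √((82.80)² + (18.66)²) = 84.874 km.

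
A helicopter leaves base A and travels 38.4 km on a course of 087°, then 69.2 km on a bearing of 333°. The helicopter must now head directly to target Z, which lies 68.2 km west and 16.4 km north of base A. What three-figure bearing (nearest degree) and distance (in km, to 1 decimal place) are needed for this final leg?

238°, 88.8 km

Leg 1 (087°, 38.4 km): east 38.4 sin 87° = 38.35, north 38.4 cos 87° = 2.01
Leg 2 (333°, 69.2 km): east 69.2 sin 333° = -31.42, north 69.2 cos 333° = 61.66
Current position: (6.93, 63.67). Target: (-68.2, 16.4). Remaining: Δeast = -75.13, Δnorth = -47.27.
Bearing = atan2(-75.13, -47.27) mod 360° = 237.82°; distance = √((-75.13)² + (-47.27)²) = 88.763 km.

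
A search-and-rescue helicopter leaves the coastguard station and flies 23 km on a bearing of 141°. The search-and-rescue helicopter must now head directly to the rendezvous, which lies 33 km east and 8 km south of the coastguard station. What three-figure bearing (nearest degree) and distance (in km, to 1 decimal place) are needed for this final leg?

Leg 1 (141°, 23 km): east 23 sin 141° = 14.47, north 23 cos 141° = -17.87
Current position: (14.47, -17.87). Target: (33, -8). Remaining: Δeast = 18.53, Δnorth = 9.87.
Bearing = atan2(18.53, 9.87) mod 360° = 61.94°; distance = √((18.53)² + (9.87)²) = 20.993 km.

062°, 21.0 km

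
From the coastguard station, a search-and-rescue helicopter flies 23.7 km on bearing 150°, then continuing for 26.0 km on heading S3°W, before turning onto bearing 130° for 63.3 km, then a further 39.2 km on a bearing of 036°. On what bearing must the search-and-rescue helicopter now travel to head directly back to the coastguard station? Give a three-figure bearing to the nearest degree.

Leg 1 (150°, 23.7 km): east 23.7 sin 150° = 11.85, north 23.7 cos 150° = -20.52
Leg 2 (S3°W, 26.0 km): east 26.0 sin 183° = -1.36, north 26.0 cos 183° = -25.96
Leg 3 (130°, 63.3 km): east 63.3 sin 130° = 48.49, north 63.3 cos 130° = -40.69
Leg 4 (036°, 39.2 km): east 39.2 sin 36° = 23.04, north 39.2 cos 36° = 31.71
Net displacement: 82.02 east, -55.46 north. Direction back to start is (-82.02, 55.46): bearing = atan2(-82.02, 55.46) mod 360° = 304.07° ≈ 304°.

304°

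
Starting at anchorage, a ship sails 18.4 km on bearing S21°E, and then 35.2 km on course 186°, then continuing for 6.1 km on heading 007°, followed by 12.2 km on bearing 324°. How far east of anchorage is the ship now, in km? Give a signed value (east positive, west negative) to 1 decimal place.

-3.5 km

Leg 1 (S21°E, 18.4 km): east 18.4 sin 159° = 6.59, north 18.4 cos 159° = -17.18
Leg 2 (186°, 35.2 km): east 35.2 sin 186° = -3.68, north 35.2 cos 186° = -35.01
Leg 3 (007°, 6.1 km): east 6.1 sin 7° = 0.74, north 6.1 cos 7° = 6.05
Leg 4 (324°, 12.2 km): east 12.2 sin 324° = -7.17, north 12.2 cos 324° = 9.87
Net east component: -3.51 km.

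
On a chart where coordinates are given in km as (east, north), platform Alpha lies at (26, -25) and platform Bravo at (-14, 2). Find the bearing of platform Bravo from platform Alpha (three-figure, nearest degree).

304°

Δeast = -14 − 26 = -40.00; Δnorth = 2 − -25 = 27.00.
Bearing = atan2(Δeast, Δnorth) mod 360° = 304.02° ≈ 304°.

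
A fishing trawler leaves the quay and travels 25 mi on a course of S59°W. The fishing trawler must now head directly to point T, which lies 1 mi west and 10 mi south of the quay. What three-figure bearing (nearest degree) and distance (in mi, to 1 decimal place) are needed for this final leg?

082°, 20.6 mi

Leg 1 (S59°W, 25 mi): east 25 sin 239° = -21.43, north 25 cos 239° = -12.88
Current position: (-21.43, -12.88). Target: (-1, -10). Remaining: Δeast = 20.43, Δnorth = 2.88.
Bearing = atan2(20.43, 2.88) mod 360° = 81.99°; distance = √((20.43)² + (2.88)²) = 20.631 mi.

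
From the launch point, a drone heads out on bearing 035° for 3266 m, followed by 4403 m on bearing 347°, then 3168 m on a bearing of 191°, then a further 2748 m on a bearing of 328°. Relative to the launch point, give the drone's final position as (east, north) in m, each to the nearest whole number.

(-1178, 6186)

Leg 1 (035°, 3266 m): east 3266 sin 35° = 1873.30, north 3266 cos 35° = 2675.35
Leg 2 (347°, 4403 m): east 4403 sin 347° = -990.46, north 4403 cos 347° = 4290.15
Leg 3 (191°, 3168 m): east 3168 sin 191° = -604.48, north 3168 cos 191° = -3109.79
Leg 4 (328°, 2748 m): east 2748 sin 328° = -1456.22, north 2748 cos 328° = 2330.44
Summing: -1177.86 m east, 6186.14 m north → (-1178, 6186).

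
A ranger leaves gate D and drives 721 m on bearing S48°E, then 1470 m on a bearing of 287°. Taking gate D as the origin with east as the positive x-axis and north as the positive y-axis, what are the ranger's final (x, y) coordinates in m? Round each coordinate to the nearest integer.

(-870, -53)

Leg 1 (S48°E, 721 m): east 721 sin 132° = 535.81, north 721 cos 132° = -482.44
Leg 2 (287°, 1470 m): east 1470 sin 287° = -1405.77, north 1470 cos 287° = 429.79
Summing: -869.96 m east, -52.66 m north → (-870, -53).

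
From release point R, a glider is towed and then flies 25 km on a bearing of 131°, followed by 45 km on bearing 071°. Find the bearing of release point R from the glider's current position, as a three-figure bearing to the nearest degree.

272°

Leg 1 (131°, 25 km): east 25 sin 131° = 18.87, north 25 cos 131° = -16.40
Leg 2 (071°, 45 km): east 45 sin 71° = 42.55, north 45 cos 71° = 14.65
Net displacement: 61.42 east, -1.75 north. Direction back to start is (-61.42, 1.75): bearing = atan2(-61.42, 1.75) mod 360° = 271.63° ≈ 272°.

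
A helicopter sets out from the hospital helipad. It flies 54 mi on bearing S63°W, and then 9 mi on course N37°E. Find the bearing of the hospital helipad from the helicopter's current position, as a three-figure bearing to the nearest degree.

068°

Leg 1 (S63°W, 54 mi): east 54 sin 243° = -48.11, north 54 cos 243° = -24.52
Leg 2 (N37°E, 9 mi): east 9 sin 37° = 5.42, north 9 cos 37° = 7.19
Net displacement: -42.70 east, -17.33 north. Direction back to start is (42.70, 17.33): bearing = atan2(42.70, 17.33) mod 360° = 67.91° ≈ 068°.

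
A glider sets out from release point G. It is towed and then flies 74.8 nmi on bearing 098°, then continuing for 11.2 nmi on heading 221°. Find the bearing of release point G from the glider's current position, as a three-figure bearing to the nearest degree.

Leg 1 (098°, 74.8 nmi): east 74.8 sin 98° = 74.07, north 74.8 cos 98° = -10.41
Leg 2 (221°, 11.2 nmi): east 11.2 sin 221° = -7.35, north 11.2 cos 221° = -8.45
Net displacement: 66.72 east, -18.86 north. Direction back to start is (-66.72, 18.86): bearing = atan2(-66.72, 18.86) mod 360° = 285.79° ≈ 286°.

286°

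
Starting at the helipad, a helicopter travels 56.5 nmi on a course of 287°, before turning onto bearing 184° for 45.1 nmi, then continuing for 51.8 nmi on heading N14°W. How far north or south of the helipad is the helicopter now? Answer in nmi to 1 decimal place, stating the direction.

21.8 nmi north

Leg 1 (287°, 56.5 nmi): east 56.5 sin 287° = -54.03, north 56.5 cos 287° = 16.52
Leg 2 (184°, 45.1 nmi): east 45.1 sin 184° = -3.15, north 45.1 cos 184° = -44.99
Leg 3 (N14°W, 51.8 nmi): east 51.8 sin 346° = -12.53, north 51.8 cos 346° = 50.26
Net north component: 21.79 nmi.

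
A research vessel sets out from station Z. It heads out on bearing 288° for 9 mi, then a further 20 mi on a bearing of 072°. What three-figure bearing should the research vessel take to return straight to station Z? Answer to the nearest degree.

229°

Leg 1 (288°, 9 mi): east 9 sin 288° = -8.56, north 9 cos 288° = 2.78
Leg 2 (072°, 20 mi): east 20 sin 72° = 19.02, north 20 cos 72° = 6.18
Net displacement: 10.46 east, 8.96 north. Direction back to start is (-10.46, -8.96): bearing = atan2(-10.46, -8.96) mod 360° = 229.42° ≈ 229°.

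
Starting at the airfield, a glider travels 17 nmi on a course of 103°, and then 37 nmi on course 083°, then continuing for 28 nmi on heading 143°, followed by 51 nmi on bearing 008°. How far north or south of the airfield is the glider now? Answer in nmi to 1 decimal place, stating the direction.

28.8 nmi north

Leg 1 (103°, 17 nmi): east 17 sin 103° = 16.56, north 17 cos 103° = -3.82
Leg 2 (083°, 37 nmi): east 37 sin 83° = 36.72, north 37 cos 83° = 4.51
Leg 3 (143°, 28 nmi): east 28 sin 143° = 16.85, north 28 cos 143° = -22.36
Leg 4 (008°, 51 nmi): east 51 sin 8° = 7.10, north 51 cos 8° = 50.50
Net north component: 28.83 nmi.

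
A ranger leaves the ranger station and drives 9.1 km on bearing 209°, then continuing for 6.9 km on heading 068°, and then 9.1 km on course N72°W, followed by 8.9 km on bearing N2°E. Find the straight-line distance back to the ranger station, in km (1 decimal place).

Leg 1 (209°, 9.1 km): east 9.1 sin 209° = -4.41, north 9.1 cos 209° = -7.96
Leg 2 (068°, 6.9 km): east 6.9 sin 68° = 6.40, north 6.9 cos 68° = 2.58
Leg 3 (N72°W, 9.1 km): east 9.1 sin 288° = -8.65, north 9.1 cos 288° = 2.81
Leg 4 (N2°E, 8.9 km): east 8.9 sin 2° = 0.31, north 8.9 cos 2° = 8.89
Net: -6.36 east, 6.33 north. Distance = √((-6.36)² + (6.33)²) = 8.974 km.

9.0 km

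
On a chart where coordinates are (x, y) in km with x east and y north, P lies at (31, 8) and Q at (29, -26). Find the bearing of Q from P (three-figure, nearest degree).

183°

Δeast = 29 − 31 = -2.00; Δnorth = -26 − 8 = -34.00.
Bearing = atan2(Δeast, Δnorth) mod 360° = 183.37° ≈ 183°.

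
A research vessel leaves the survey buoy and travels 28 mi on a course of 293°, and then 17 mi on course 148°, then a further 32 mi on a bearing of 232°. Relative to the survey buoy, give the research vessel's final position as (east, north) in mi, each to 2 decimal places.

(-41.98, -23.18)

Leg 1 (293°, 28 mi): east 28 sin 293° = -25.77, north 28 cos 293° = 10.94
Leg 2 (148°, 17 mi): east 17 sin 148° = 9.01, north 17 cos 148° = -14.42
Leg 3 (232°, 32 mi): east 32 sin 232° = -25.22, north 32 cos 232° = -19.70
Summing: -41.98 mi east, -23.18 mi north → (-41.98, -23.18).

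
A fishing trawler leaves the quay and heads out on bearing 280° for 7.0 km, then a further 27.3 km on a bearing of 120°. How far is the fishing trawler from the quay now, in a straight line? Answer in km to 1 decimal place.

Leg 1 (280°, 7.0 km): east 7.0 sin 280° = -6.89, north 7.0 cos 280° = 1.22
Leg 2 (120°, 27.3 km): east 27.3 sin 120° = 23.64, north 27.3 cos 120° = -13.65
Net: 16.75 east, -12.43 north. Distance = √((16.75)² + (-12.43)²) = 20.860 km.

20.9 km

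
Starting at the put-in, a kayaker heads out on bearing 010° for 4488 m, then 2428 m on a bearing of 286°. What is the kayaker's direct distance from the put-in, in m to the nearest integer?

5321 m

Leg 1 (010°, 4488 m): east 4488 sin 10° = 779.33, north 4488 cos 10° = 4419.82
Leg 2 (286°, 2428 m): east 2428 sin 286° = -2333.94, north 2428 cos 286° = 669.25
Net: -1554.61 east, 5089.06 north. Distance = √((-1554.61)² + (5089.06)²) = 5321.221 m.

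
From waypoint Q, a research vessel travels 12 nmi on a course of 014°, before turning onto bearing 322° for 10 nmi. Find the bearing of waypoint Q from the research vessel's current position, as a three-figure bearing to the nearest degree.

Leg 1 (014°, 12 nmi): east 12 sin 14° = 2.90, north 12 cos 14° = 11.64
Leg 2 (322°, 10 nmi): east 10 sin 322° = -6.16, north 10 cos 322° = 7.88
Net displacement: -3.25 east, 19.52 north. Direction back to start is (3.25, -19.52): bearing = atan2(3.25, -19.52) mod 360° = 170.54° ≈ 171°.

171°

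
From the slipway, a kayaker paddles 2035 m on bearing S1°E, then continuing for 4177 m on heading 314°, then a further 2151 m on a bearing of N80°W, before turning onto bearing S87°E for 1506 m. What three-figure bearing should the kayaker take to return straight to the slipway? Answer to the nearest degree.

108°

Leg 1 (S1°E, 2035 m): east 2035 sin 179° = 35.52, north 2035 cos 179° = -2034.69
Leg 2 (314°, 4177 m): east 4177 sin 314° = -3004.68, north 4177 cos 314° = 2901.59
Leg 3 (N80°W, 2151 m): east 2151 sin 280° = -2118.32, north 2151 cos 280° = 373.52
Leg 4 (S87°E, 1506 m): east 1506 sin 93° = 1503.94, north 1506 cos 93° = -78.82
Net displacement: -3583.55 east, 1161.60 north. Direction back to start is (3583.55, -1161.60): bearing = atan2(3583.55, -1161.60) mod 360° = 107.96° ≈ 108°.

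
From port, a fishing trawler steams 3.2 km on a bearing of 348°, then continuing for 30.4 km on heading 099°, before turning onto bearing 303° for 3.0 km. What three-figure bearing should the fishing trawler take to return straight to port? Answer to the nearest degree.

270°

Leg 1 (348°, 3.2 km): east 3.2 sin 348° = -0.67, north 3.2 cos 348° = 3.13
Leg 2 (099°, 30.4 km): east 30.4 sin 99° = 30.03, north 30.4 cos 99° = -4.76
Leg 3 (303°, 3.0 km): east 3.0 sin 303° = -2.52, north 3.0 cos 303° = 1.63
Net displacement: 26.84 east, 0.01 north. Direction back to start is (-26.84, -0.01): bearing = atan2(-26.84, -0.01) mod 360° = 269.98° ≈ 270°.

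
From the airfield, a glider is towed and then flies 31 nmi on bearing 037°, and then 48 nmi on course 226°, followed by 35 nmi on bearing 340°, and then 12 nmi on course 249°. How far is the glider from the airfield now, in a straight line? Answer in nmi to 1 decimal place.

Leg 1 (037°, 31 nmi): east 31 sin 37° = 18.66, north 31 cos 37° = 24.76
Leg 2 (226°, 48 nmi): east 48 sin 226° = -34.53, north 48 cos 226° = -33.34
Leg 3 (340°, 35 nmi): east 35 sin 340° = -11.97, north 35 cos 340° = 32.89
Leg 4 (249°, 12 nmi): east 12 sin 249° = -11.20, north 12 cos 249° = -4.30
Net: -39.05 east, 20.00 north. Distance = √((-39.05)² + (20.00)²) = 43.871 nmi.

43.9 nmi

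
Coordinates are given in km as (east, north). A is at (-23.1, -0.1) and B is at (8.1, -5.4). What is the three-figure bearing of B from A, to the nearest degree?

100°

Δeast = 8.1 − -23.1 = 31.20; Δnorth = -5.4 − -0.1 = -5.30.
Bearing = atan2(Δeast, Δnorth) mod 360° = 99.64° ≈ 100°.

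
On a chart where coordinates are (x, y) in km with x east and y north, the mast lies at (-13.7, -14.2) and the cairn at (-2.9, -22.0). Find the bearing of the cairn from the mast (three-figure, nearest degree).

126°

Δeast = -2.9 − -13.7 = 10.80; Δnorth = -22.0 − -14.2 = -7.80.
Bearing = atan2(Δeast, Δnorth) mod 360° = 125.84° ≈ 126°.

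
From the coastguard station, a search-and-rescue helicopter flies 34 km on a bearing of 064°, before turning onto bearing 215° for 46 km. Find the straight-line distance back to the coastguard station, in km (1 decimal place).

Leg 1 (064°, 34 km): east 34 sin 64° = 30.56, north 34 cos 64° = 14.90
Leg 2 (215°, 46 km): east 46 sin 215° = -26.38, north 46 cos 215° = -37.68
Net: 4.17 east, -22.78 north. Distance = √((4.17)² + (-22.78)²) = 23.156 km.

23.2 km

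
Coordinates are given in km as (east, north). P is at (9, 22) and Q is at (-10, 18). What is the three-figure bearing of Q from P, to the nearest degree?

258°

Δeast = -10 − 9 = -19.00; Δnorth = 18 − 22 = -4.00.
Bearing = atan2(Δeast, Δnorth) mod 360° = 258.11° ≈ 258°.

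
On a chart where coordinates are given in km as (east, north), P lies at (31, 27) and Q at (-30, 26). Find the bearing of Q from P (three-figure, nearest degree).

269°

Δeast = -30 − 31 = -61.00; Δnorth = 26 − 27 = -1.00.
Bearing = atan2(Δeast, Δnorth) mod 360° = 269.06° ≈ 269°.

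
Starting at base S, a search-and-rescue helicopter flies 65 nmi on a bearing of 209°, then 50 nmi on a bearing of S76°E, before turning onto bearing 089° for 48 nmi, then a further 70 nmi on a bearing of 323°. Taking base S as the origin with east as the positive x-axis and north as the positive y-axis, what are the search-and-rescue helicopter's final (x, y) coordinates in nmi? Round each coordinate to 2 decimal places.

Leg 1 (209°, 65 nmi): east 65 sin 209° = -31.51, north 65 cos 209° = -56.85
Leg 2 (S76°E, 50 nmi): east 50 sin 104° = 48.51, north 50 cos 104° = -12.10
Leg 3 (089°, 48 nmi): east 48 sin 89° = 47.99, north 48 cos 89° = 0.84
Leg 4 (323°, 70 nmi): east 70 sin 323° = -42.13, north 70 cos 323° = 55.90
Summing: 22.87 nmi east, -12.20 nmi north → (22.87, -12.20).

(22.87, -12.20)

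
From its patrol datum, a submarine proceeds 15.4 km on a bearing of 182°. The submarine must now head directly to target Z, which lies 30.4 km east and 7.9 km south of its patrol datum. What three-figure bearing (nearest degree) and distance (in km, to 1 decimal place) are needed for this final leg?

076°, 31.8 km

Leg 1 (182°, 15.4 km): east 15.4 sin 182° = -0.54, north 15.4 cos 182° = -15.39
Current position: (-0.54, -15.39). Target: (30.4, -7.9). Remaining: Δeast = 30.94, Δnorth = 7.49.
Bearing = atan2(30.94, 7.49) mod 360° = 76.39°; distance = √((30.94)² + (7.49)²) = 31.831 km.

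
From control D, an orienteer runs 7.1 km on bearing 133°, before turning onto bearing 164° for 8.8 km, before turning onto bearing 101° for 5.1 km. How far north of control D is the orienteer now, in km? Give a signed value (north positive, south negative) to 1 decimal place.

Leg 1 (133°, 7.1 km): east 7.1 sin 133° = 5.19, north 7.1 cos 133° = -4.84
Leg 2 (164°, 8.8 km): east 8.8 sin 164° = 2.43, north 8.8 cos 164° = -8.46
Leg 3 (101°, 5.1 km): east 5.1 sin 101° = 5.01, north 5.1 cos 101° = -0.97
Net north component: -14.27 km.

-14.3 km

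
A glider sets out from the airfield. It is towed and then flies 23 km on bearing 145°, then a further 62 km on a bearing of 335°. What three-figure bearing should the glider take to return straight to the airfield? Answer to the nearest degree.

Leg 1 (145°, 23 km): east 23 sin 145° = 13.19, north 23 cos 145° = -18.84
Leg 2 (335°, 62 km): east 62 sin 335° = -26.20, north 62 cos 335° = 56.19
Net displacement: -13.01 east, 37.35 north. Direction back to start is (13.01, -37.35): bearing = atan2(13.01, -37.35) mod 360° = 160.80° ≈ 161°.

161°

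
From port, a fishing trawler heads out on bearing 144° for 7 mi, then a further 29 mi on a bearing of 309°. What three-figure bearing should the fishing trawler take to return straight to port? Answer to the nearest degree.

Leg 1 (144°, 7 mi): east 7 sin 144° = 4.11, north 7 cos 144° = -5.66
Leg 2 (309°, 29 mi): east 29 sin 309° = -22.54, north 29 cos 309° = 18.25
Net displacement: -18.42 east, 12.59 north. Direction back to start is (18.42, -12.59): bearing = atan2(18.42, -12.59) mod 360° = 124.34° ≈ 124°.

124°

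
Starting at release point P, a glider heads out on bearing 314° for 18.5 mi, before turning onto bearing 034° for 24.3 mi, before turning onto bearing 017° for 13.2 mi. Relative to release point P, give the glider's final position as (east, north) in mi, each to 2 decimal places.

Leg 1 (314°, 18.5 mi): east 18.5 sin 314° = -13.31, north 18.5 cos 314° = 12.85
Leg 2 (034°, 24.3 mi): east 24.3 sin 34° = 13.59, north 24.3 cos 34° = 20.15
Leg 3 (017°, 13.2 mi): east 13.2 sin 17° = 3.86, north 13.2 cos 17° = 12.62
Summing: 4.14 mi east, 45.62 mi north → (4.14, 45.62).

(4.14, 45.62)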